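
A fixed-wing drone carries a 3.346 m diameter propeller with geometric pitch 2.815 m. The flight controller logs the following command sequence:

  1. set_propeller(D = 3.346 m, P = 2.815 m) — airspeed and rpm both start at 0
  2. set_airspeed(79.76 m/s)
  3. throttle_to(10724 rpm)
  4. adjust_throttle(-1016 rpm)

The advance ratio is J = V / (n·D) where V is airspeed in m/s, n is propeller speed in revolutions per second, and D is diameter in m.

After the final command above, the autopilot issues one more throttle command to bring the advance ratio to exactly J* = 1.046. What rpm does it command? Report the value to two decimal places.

set_propeller: D = 3.346 m, P = 2.815 m (p = P/D = 0.841303); state ← (V=0, rpm=0)
set_airspeed(79.76): V ← 79.76 m/s
throttle_to(10724): rpm ← 10724
adjust_throttle(-1016): rpm ← 10724 -1016 = 9708
final state: V = 79.76 m/s, rpm = 9708 → n = rpm/60 = 161.800000 rev/s
target J* = 1.046; solve J* = V/(n·D) for n: n = V/(J*·D) = 79.76/(1.046 × 3.346) = 22.789118 rev/s
rpm = 60·n = 1367.347102

rpm = 1367.35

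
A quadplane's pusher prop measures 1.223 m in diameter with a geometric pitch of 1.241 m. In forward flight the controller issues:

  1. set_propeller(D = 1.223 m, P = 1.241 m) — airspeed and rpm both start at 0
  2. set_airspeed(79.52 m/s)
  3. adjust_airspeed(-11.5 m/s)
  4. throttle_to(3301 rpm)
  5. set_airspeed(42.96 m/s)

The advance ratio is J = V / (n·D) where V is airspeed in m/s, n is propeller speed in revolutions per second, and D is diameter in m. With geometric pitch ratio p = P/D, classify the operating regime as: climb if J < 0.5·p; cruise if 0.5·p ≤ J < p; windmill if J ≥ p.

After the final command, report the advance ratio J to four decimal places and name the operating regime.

J = 0.6385, regime = cruise

set_propeller: D = 1.223 m, P = 1.241 m (p = P/D = 1.014718); state ← (V=0, rpm=0)
set_airspeed(79.52): V ← 79.52 m/s
adjust_airspeed(-11.5): V ← 79.52 -11.5 = 68.02 m/s
throttle_to(3301): rpm ← 3301
set_airspeed(42.96): V ← 42.96 m/s
final state: V = 42.96 m/s, rpm = 3301 → n = rpm/60 = 55.016667 rev/s
J = V / (n·D) = 42.96 / (55.016667 × 1.223) = 0.638474
regime bands: climb J<0.5074 | cruise [0.5074, 1.0147) | windmill J≥1.0147
J = 0.6385 → cruise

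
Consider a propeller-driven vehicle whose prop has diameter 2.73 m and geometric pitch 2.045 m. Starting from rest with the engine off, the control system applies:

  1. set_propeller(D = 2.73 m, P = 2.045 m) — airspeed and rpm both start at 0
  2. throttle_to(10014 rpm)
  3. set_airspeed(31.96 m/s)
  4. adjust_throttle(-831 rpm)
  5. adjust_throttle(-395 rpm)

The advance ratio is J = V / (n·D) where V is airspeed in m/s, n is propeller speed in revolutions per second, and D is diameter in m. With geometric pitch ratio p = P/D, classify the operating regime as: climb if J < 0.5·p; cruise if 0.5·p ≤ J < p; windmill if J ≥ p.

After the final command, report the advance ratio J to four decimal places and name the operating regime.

set_propeller: D = 2.73 m, P = 2.045 m (p = P/D = 0.749084); state ← (V=0, rpm=0)
throttle_to(10014): rpm ← 10014
set_airspeed(31.96): V ← 31.96 m/s
adjust_throttle(-831): rpm ← 10014 -831 = 9183
adjust_throttle(-395): rpm ← 9183 -395 = 8788
final state: V = 31.96 m/s, rpm = 8788 → n = rpm/60 = 146.466667 rev/s
J = V / (n·D) = 31.96 / (146.466667 × 2.73) = 0.079929
regime bands: climb J<0.3745 | cruise [0.3745, 0.7491) | windmill J≥0.7491
J = 0.0799 → climb

J = 0.0799, regime = climb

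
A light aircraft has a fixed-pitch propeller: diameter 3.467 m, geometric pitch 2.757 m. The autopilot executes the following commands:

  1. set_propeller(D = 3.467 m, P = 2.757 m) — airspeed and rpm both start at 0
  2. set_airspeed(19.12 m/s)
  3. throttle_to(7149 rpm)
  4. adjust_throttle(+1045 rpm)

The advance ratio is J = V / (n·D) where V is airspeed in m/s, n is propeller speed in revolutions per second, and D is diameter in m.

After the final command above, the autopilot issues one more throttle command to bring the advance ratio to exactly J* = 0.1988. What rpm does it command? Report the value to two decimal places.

rpm = 1664.44

set_propeller: D = 3.467 m, P = 2.757 m (p = P/D = 0.795212); state ← (V=0, rpm=0)
set_airspeed(19.12): V ← 19.12 m/s
throttle_to(7149): rpm ← 7149
adjust_throttle(+1045): rpm ← 7149 +1045 = 8194
final state: V = 19.12 m/s, rpm = 8194 → n = rpm/60 = 136.566667 rev/s
target J* = 0.1988; solve J* = V/(n·D) for n: n = V/(J*·D) = 19.12/(0.1988 × 3.467) = 27.740716 rev/s
rpm = 60·n = 1664.442960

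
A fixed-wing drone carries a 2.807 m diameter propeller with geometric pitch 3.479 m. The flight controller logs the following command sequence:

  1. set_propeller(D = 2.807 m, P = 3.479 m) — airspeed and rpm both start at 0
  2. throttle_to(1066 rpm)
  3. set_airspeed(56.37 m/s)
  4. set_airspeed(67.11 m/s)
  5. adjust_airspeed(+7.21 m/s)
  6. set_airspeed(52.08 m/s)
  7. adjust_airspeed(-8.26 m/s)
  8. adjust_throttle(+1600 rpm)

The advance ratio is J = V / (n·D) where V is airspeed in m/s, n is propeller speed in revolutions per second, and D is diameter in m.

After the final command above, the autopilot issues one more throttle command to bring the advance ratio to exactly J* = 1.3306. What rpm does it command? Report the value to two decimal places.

rpm = 703.94

set_propeller: D = 2.807 m, P = 3.479 m (p = P/D = 1.239401); state ← (V=0, rpm=0)
throttle_to(1066): rpm ← 1066
set_airspeed(56.37): V ← 56.37 m/s
set_airspeed(67.11): V ← 67.11 m/s
adjust_airspeed(+7.21): V ← 67.11 +7.21 = 74.32 m/s
set_airspeed(52.08): V ← 52.08 m/s
adjust_airspeed(-8.26): V ← 52.08 -8.26 = 43.82 m/s
adjust_throttle(+1600): rpm ← 1066 +1600 = 2666
final state: V = 43.82 m/s, rpm = 2666 → n = rpm/60 = 44.433333 rev/s
target J* = 1.3306; solve J* = V/(n·D) for n: n = V/(J*·D) = 43.82/(1.3306 × 2.807) = 11.732281 rev/s
rpm = 60·n = 703.936836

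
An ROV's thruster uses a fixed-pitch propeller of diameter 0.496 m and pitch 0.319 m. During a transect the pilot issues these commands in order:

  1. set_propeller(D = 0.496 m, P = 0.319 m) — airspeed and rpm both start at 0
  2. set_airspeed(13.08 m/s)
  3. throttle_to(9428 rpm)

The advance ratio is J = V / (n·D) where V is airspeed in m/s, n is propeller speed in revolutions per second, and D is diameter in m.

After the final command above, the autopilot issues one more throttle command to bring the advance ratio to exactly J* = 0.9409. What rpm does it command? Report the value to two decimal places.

set_propeller: D = 0.496 m, P = 0.319 m (p = P/D = 0.643145); state ← (V=0, rpm=0)
set_airspeed(13.08): V ← 13.08 m/s
throttle_to(9428): rpm ← 9428
final state: V = 13.08 m/s, rpm = 9428 → n = rpm/60 = 157.133333 rev/s
target J* = 0.9409; solve J* = V/(n·D) for n: n = V/(J*·D) = 13.08/(0.9409 × 0.496) = 28.027386 rev/s
rpm = 60·n = 1681.643176

rpm = 1681.64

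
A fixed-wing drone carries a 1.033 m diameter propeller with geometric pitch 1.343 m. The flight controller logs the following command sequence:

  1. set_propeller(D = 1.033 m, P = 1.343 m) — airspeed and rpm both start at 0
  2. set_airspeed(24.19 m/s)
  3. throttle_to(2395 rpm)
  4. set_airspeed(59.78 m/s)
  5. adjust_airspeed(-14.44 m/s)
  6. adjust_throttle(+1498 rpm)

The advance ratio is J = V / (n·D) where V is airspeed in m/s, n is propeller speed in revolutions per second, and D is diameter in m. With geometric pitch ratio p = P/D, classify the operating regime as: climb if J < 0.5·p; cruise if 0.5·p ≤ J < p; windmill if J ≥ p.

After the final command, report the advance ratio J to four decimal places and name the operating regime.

set_propeller: D = 1.033 m, P = 1.343 m (p = P/D = 1.300097); state ← (V=0, rpm=0)
set_airspeed(24.19): V ← 24.19 m/s
throttle_to(2395): rpm ← 2395
set_airspeed(59.78): V ← 59.78 m/s
adjust_airspeed(-14.44): V ← 59.78 -14.44 = 45.34 m/s
adjust_throttle(+1498): rpm ← 2395 +1498 = 3893
final state: V = 45.34 m/s, rpm = 3893 → n = rpm/60 = 64.883333 rev/s
J = V / (n·D) = 45.34 / (64.883333 × 1.033) = 0.676469
regime bands: climb J<0.6500 | cruise [0.6500, 1.3001) | windmill J≥1.3001
J = 0.6765 → cruise

J = 0.6765, regime = cruise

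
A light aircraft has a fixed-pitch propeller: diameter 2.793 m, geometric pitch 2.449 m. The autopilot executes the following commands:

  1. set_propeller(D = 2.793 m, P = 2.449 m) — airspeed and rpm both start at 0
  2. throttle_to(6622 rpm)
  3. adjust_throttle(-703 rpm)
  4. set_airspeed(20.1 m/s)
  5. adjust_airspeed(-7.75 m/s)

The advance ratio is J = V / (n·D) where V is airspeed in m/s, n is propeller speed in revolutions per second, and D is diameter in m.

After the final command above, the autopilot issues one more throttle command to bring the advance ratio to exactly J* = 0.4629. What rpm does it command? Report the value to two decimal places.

set_propeller: D = 2.793 m, P = 2.449 m (p = P/D = 0.876835); state ← (V=0, rpm=0)
throttle_to(6622): rpm ← 6622
adjust_throttle(-703): rpm ← 6622 -703 = 5919
set_airspeed(20.1): V ← 20.1 m/s
adjust_airspeed(-7.75): V ← 20.1 -7.75 = 12.35 m/s
final state: V = 12.35 m/s, rpm = 5919 → n = rpm/60 = 98.650000 rev/s
target J* = 0.4629; solve J* = V/(n·D) for n: n = V/(J*·D) = 12.35/(0.4629 × 2.793) = 9.552320 rev/s
rpm = 60·n = 573.139171

rpm = 573.14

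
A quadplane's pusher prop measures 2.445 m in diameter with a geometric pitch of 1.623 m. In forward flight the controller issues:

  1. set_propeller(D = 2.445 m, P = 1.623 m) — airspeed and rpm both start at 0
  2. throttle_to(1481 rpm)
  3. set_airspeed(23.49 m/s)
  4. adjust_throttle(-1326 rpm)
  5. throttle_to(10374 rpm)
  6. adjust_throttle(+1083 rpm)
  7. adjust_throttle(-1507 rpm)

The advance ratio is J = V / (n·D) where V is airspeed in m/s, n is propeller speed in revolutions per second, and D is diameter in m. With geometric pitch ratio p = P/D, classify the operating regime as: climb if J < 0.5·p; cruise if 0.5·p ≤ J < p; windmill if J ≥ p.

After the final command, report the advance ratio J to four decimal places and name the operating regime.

set_propeller: D = 2.445 m, P = 1.623 m (p = P/D = 0.663804); state ← (V=0, rpm=0)
throttle_to(1481): rpm ← 1481
set_airspeed(23.49): V ← 23.49 m/s
adjust_throttle(-1326): rpm ← 1481 -1326 = 155
throttle_to(10374): rpm ← 10374
adjust_throttle(+1083): rpm ← 10374 +1083 = 11457
adjust_throttle(-1507): rpm ← 11457 -1507 = 9950
final state: V = 23.49 m/s, rpm = 9950 → n = rpm/60 = 165.833333 rev/s
J = V / (n·D) = 23.49 / (165.833333 × 2.445) = 0.057934
regime bands: climb J<0.3319 | cruise [0.3319, 0.6638) | windmill J≥0.6638
J = 0.0579 → climb

J = 0.0579, regime = climb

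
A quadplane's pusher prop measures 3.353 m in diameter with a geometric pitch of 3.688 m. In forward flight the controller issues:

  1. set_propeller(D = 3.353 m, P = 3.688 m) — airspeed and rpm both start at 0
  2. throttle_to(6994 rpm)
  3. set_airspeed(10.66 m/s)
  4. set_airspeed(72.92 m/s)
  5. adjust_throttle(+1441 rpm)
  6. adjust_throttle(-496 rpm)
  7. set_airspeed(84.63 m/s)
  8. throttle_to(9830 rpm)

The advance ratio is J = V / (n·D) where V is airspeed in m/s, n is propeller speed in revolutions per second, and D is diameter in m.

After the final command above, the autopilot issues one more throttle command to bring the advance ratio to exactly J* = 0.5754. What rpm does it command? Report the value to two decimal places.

set_propeller: D = 3.353 m, P = 3.688 m (p = P/D = 1.099911); state ← (V=0, rpm=0)
throttle_to(6994): rpm ← 6994
set_airspeed(10.66): V ← 10.66 m/s
set_airspeed(72.92): V ← 72.92 m/s
adjust_throttle(+1441): rpm ← 6994 +1441 = 8435
adjust_throttle(-496): rpm ← 8435 -496 = 7939
set_airspeed(84.63): V ← 84.63 m/s
throttle_to(9830): rpm ← 9830
final state: V = 84.63 m/s, rpm = 9830 → n = rpm/60 = 163.833333 rev/s
target J* = 0.5754; solve J* = V/(n·D) for n: n = V/(J*·D) = 84.63/(0.5754 × 3.353) = 43.865282 rev/s
rpm = 60·n = 2631.916945

rpm = 2631.92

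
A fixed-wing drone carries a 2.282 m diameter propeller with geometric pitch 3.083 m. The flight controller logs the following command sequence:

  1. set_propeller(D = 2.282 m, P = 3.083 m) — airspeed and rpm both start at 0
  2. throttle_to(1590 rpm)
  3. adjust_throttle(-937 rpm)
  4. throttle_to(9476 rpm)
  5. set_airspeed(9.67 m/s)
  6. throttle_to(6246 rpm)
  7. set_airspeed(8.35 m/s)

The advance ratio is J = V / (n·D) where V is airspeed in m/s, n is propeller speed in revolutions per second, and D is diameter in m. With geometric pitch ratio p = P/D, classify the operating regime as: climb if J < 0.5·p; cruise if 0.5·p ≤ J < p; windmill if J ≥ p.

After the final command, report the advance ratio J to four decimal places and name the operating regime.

J = 0.0351, regime = climb

set_propeller: D = 2.282 m, P = 3.083 m (p = P/D = 1.351008); state ← (V=0, rpm=0)
throttle_to(1590): rpm ← 1590
adjust_throttle(-937): rpm ← 1590 -937 = 653
throttle_to(9476): rpm ← 9476
set_airspeed(9.67): V ← 9.67 m/s
throttle_to(6246): rpm ← 6246
set_airspeed(8.35): V ← 8.35 m/s
final state: V = 8.35 m/s, rpm = 6246 → n = rpm/60 = 104.100000 rev/s
J = V / (n·D) = 8.35 / (104.100000 × 2.282) = 0.035150
regime bands: climb J<0.6755 | cruise [0.6755, 1.3510) | windmill J≥1.3510
J = 0.0351 → climb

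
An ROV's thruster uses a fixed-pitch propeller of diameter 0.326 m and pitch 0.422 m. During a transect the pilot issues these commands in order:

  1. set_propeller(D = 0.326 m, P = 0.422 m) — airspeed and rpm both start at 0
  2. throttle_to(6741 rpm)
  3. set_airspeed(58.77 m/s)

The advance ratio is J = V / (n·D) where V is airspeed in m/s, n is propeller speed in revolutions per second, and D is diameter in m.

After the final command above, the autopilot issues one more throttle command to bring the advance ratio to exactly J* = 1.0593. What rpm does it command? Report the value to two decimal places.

rpm = 10211.05

set_propeller: D = 0.326 m, P = 0.422 m (p = P/D = 1.294479); state ← (V=0, rpm=0)
throttle_to(6741): rpm ← 6741
set_airspeed(58.77): V ← 58.77 m/s
final state: V = 58.77 m/s, rpm = 6741 → n = rpm/60 = 112.350000 rev/s
target J* = 1.0593; solve J* = V/(n·D) for n: n = V/(J*·D) = 58.77/(1.0593 × 0.326) = 170.184153 rev/s
rpm = 60·n = 10211.049200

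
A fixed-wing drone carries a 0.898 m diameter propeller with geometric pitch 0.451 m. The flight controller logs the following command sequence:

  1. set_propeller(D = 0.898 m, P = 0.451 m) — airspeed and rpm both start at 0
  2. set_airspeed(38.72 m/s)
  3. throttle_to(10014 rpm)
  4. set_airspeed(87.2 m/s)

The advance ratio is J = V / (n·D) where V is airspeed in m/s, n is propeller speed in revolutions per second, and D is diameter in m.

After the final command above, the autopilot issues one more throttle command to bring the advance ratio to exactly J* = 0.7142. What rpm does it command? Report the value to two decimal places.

rpm = 8157.77

set_propeller: D = 0.898 m, P = 0.451 m (p = P/D = 0.502227); state ← (V=0, rpm=0)
set_airspeed(38.72): V ← 38.72 m/s
throttle_to(10014): rpm ← 10014
set_airspeed(87.2): V ← 87.2 m/s
final state: V = 87.2 m/s, rpm = 10014 → n = rpm/60 = 166.900000 rev/s
target J* = 0.7142; solve J* = V/(n·D) for n: n = V/(J*·D) = 87.2/(0.7142 × 0.898) = 135.962863 rev/s
rpm = 60·n = 8157.771806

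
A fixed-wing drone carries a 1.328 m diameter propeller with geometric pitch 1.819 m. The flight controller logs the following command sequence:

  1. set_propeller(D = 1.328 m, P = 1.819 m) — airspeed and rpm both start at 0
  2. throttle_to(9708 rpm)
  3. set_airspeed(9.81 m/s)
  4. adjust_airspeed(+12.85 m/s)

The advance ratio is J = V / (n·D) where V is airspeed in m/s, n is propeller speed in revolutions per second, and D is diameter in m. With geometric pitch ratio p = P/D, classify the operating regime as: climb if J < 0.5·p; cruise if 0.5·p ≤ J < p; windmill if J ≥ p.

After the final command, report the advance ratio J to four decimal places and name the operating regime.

J = 0.1055, regime = climb

set_propeller: D = 1.328 m, P = 1.819 m (p = P/D = 1.369729); state ← (V=0, rpm=0)
throttle_to(9708): rpm ← 9708
set_airspeed(9.81): V ← 9.81 m/s
adjust_airspeed(+12.85): V ← 9.81 +12.85 = 22.66 m/s
final state: V = 22.66 m/s, rpm = 9708 → n = rpm/60 = 161.800000 rev/s
J = V / (n·D) = 22.66 / (161.800000 × 1.328) = 0.105459
regime bands: climb J<0.6849 | cruise [0.6849, 1.3697) | windmill J≥1.3697
J = 0.1055 → climb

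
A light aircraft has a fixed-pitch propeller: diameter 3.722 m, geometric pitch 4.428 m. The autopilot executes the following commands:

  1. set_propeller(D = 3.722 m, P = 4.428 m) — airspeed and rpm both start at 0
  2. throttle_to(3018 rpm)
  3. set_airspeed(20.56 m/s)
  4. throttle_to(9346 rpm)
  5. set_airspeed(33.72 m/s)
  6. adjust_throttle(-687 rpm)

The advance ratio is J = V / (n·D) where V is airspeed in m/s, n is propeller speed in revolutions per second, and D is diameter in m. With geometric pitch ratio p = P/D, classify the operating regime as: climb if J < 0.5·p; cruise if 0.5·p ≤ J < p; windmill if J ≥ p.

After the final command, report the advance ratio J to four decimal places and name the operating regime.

J = 0.0628, regime = climb

set_propeller: D = 3.722 m, P = 4.428 m (p = P/D = 1.189683); state ← (V=0, rpm=0)
throttle_to(3018): rpm ← 3018
set_airspeed(20.56): V ← 20.56 m/s
throttle_to(9346): rpm ← 9346
set_airspeed(33.72): V ← 33.72 m/s
adjust_throttle(-687): rpm ← 9346 -687 = 8659
final state: V = 33.72 m/s, rpm = 8659 → n = rpm/60 = 144.316667 rev/s
J = V / (n·D) = 33.72 / (144.316667 × 3.722) = 0.062776
regime bands: climb J<0.5948 | cruise [0.5948, 1.1897) | windmill J≥1.1897
J = 0.0628 → climb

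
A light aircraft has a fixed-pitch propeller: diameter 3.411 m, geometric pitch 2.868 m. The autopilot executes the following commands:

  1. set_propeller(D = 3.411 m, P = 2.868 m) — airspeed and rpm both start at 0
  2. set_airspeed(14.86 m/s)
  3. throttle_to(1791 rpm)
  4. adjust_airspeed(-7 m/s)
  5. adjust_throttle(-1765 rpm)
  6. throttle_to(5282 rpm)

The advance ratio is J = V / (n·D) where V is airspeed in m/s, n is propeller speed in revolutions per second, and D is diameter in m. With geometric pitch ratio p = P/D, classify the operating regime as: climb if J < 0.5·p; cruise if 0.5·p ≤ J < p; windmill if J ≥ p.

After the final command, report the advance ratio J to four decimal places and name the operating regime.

J = 0.0262, regime = climb

set_propeller: D = 3.411 m, P = 2.868 m (p = P/D = 0.840809); state ← (V=0, rpm=0)
set_airspeed(14.86): V ← 14.86 m/s
throttle_to(1791): rpm ← 1791
adjust_airspeed(-7): V ← 14.86 -7 = 7.86 m/s
adjust_throttle(-1765): rpm ← 1791 -1765 = 26
throttle_to(5282): rpm ← 5282
final state: V = 7.86 m/s, rpm = 5282 → n = rpm/60 = 88.033333 rev/s
J = V / (n·D) = 7.86 / (88.033333 × 3.411) = 0.026175
regime bands: climb J<0.4204 | cruise [0.4204, 0.8408) | windmill J≥0.8408
J = 0.0262 → climb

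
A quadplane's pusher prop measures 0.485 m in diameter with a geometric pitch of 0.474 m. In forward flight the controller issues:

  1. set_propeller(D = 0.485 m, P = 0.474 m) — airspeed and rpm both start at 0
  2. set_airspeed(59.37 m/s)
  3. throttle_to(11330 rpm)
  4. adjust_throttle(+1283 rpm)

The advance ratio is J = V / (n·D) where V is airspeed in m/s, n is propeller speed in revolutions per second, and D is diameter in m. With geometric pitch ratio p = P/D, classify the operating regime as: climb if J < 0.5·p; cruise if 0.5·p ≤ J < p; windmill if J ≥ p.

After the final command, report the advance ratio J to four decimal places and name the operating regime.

set_propeller: D = 0.485 m, P = 0.474 m (p = P/D = 0.977320); state ← (V=0, rpm=0)
set_airspeed(59.37): V ← 59.37 m/s
throttle_to(11330): rpm ← 11330
adjust_throttle(+1283): rpm ← 11330 +1283 = 12613
final state: V = 59.37 m/s, rpm = 12613 → n = rpm/60 = 210.216667 rev/s
J = V / (n·D) = 59.37 / (210.216667 × 0.485) = 0.582315
regime bands: climb J<0.4887 | cruise [0.4887, 0.9773) | windmill J≥0.9773
J = 0.5823 → cruise

J = 0.5823, regime = cruise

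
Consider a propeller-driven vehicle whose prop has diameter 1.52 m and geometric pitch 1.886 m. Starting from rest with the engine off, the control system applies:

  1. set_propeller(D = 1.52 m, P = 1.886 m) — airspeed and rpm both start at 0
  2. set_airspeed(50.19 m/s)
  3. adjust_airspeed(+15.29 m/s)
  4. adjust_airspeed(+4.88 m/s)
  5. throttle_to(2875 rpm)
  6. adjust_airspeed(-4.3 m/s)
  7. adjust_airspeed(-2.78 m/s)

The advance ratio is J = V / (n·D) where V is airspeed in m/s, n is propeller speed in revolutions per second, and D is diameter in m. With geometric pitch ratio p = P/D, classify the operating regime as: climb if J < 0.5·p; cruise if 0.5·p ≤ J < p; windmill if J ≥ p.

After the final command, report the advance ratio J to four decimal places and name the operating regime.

set_propeller: D = 1.52 m, P = 1.886 m (p = P/D = 1.240789); state ← (V=0, rpm=0)
set_airspeed(50.19): V ← 50.19 m/s
adjust_airspeed(+15.29): V ← 50.19 +15.29 = 65.48 m/s
adjust_airspeed(+4.88): V ← 65.48 +4.88 = 70.36 m/s
throttle_to(2875): rpm ← 2875
adjust_airspeed(-4.3): V ← 70.36 -4.3 = 66.06 m/s
adjust_airspeed(-2.78): V ← 66.06 -2.78 = 63.28 m/s
final state: V = 63.28 m/s, rpm = 2875 → n = rpm/60 = 47.916667 rev/s
J = V / (n·D) = 63.28 / (47.916667 × 1.52) = 0.868833
regime bands: climb J<0.6204 | cruise [0.6204, 1.2408) | windmill J≥1.2408
J = 0.8688 → cruise

J = 0.8688, regime = cruise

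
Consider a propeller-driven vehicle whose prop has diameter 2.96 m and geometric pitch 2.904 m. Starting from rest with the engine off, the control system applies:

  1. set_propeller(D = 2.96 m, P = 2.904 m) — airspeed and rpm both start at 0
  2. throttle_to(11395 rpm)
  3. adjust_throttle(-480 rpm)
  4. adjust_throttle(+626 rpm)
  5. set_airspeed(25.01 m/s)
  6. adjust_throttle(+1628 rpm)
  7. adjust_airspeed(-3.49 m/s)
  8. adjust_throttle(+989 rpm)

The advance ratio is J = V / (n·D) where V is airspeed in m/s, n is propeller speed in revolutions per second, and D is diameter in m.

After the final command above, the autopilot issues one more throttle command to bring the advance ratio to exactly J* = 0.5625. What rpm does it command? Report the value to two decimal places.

rpm = 775.50

set_propeller: D = 2.96 m, P = 2.904 m (p = P/D = 0.981081); state ← (V=0, rpm=0)
throttle_to(11395): rpm ← 11395
adjust_throttle(-480): rpm ← 11395 -480 = 10915
adjust_throttle(+626): rpm ← 10915 +626 = 11541
set_airspeed(25.01): V ← 25.01 m/s
adjust_throttle(+1628): rpm ← 11541 +1628 = 13169
adjust_airspeed(-3.49): V ← 25.01 -3.49 = 21.52 m/s
adjust_throttle(+989): rpm ← 13169 +989 = 14158
final state: V = 21.52 m/s, rpm = 14158 → n = rpm/60 = 235.966667 rev/s
target J* = 0.5625; solve J* = V/(n·D) for n: n = V/(J*·D) = 21.52/(0.5625 × 2.96) = 12.924925 rev/s
rpm = 60·n = 775.495495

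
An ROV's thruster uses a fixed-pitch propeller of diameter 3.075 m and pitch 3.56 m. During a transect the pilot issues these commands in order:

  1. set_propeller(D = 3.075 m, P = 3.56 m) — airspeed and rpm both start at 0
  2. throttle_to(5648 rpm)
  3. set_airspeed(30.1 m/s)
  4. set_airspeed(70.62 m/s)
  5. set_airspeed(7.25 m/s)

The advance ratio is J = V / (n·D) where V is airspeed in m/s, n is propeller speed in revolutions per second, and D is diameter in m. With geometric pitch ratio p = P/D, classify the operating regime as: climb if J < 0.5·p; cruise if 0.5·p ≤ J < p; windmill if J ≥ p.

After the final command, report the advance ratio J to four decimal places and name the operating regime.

J = 0.0250, regime = climb

set_propeller: D = 3.075 m, P = 3.56 m (p = P/D = 1.157724); state ← (V=0, rpm=0)
throttle_to(5648): rpm ← 5648
set_airspeed(30.1): V ← 30.1 m/s
set_airspeed(70.62): V ← 70.62 m/s
set_airspeed(7.25): V ← 7.25 m/s
final state: V = 7.25 m/s, rpm = 5648 → n = rpm/60 = 94.133333 rev/s
J = V / (n·D) = 7.25 / (94.133333 × 3.075) = 0.025047
regime bands: climb J<0.5789 | cruise [0.5789, 1.1577) | windmill J≥1.1577
J = 0.0250 → climb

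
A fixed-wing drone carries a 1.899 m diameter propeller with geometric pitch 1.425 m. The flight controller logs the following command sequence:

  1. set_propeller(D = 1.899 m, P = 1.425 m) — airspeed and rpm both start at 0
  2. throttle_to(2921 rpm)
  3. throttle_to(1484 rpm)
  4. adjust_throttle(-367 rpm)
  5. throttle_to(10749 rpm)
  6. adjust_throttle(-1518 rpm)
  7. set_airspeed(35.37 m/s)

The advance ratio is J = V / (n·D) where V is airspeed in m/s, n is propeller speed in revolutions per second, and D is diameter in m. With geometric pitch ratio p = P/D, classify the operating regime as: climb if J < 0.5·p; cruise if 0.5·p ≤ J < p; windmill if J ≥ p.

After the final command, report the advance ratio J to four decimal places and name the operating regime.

set_propeller: D = 1.899 m, P = 1.425 m (p = P/D = 0.750395); state ← (V=0, rpm=0)
throttle_to(2921): rpm ← 2921
throttle_to(1484): rpm ← 1484
adjust_throttle(-367): rpm ← 1484 -367 = 1117
throttle_to(10749): rpm ← 10749
adjust_throttle(-1518): rpm ← 10749 -1518 = 9231
set_airspeed(35.37): V ← 35.37 m/s
final state: V = 35.37 m/s, rpm = 9231 → n = rpm/60 = 153.850000 rev/s
J = V / (n·D) = 35.37 / (153.850000 × 1.899) = 0.121063
regime bands: climb J<0.3752 | cruise [0.3752, 0.7504) | windmill J≥0.7504
J = 0.1211 → climb

J = 0.1211, regime = climb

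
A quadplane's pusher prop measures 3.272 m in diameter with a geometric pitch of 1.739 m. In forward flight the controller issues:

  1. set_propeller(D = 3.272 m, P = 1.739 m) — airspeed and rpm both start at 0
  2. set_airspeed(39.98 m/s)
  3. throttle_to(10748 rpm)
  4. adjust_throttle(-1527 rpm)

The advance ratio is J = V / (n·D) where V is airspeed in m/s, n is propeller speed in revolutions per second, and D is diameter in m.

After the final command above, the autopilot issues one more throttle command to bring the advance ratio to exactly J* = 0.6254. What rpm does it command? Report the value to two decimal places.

set_propeller: D = 3.272 m, P = 1.739 m (p = P/D = 0.531479); state ← (V=0, rpm=0)
set_airspeed(39.98): V ← 39.98 m/s
throttle_to(10748): rpm ← 10748
adjust_throttle(-1527): rpm ← 10748 -1527 = 9221
final state: V = 39.98 m/s, rpm = 9221 → n = rpm/60 = 153.683333 rev/s
target J* = 0.6254; solve J* = V/(n·D) for n: n = V/(J*·D) = 39.98/(0.6254 × 3.272) = 19.537618 rev/s
rpm = 60·n = 1172.257090

rpm = 1172.26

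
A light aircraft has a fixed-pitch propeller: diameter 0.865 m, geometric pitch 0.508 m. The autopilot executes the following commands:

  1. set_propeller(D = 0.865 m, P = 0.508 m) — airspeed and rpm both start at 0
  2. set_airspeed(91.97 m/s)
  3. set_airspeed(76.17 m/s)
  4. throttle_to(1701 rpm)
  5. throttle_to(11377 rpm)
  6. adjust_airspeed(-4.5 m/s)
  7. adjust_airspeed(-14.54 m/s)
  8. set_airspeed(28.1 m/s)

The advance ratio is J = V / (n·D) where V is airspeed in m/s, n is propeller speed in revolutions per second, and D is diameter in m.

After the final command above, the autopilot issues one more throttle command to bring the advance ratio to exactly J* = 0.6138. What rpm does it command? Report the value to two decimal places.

set_propeller: D = 0.865 m, P = 0.508 m (p = P/D = 0.587283); state ← (V=0, rpm=0)
set_airspeed(91.97): V ← 91.97 m/s
set_airspeed(76.17): V ← 76.17 m/s
throttle_to(1701): rpm ← 1701
throttle_to(11377): rpm ← 11377
adjust_airspeed(-4.5): V ← 76.17 -4.5 = 71.67 m/s
adjust_airspeed(-14.54): V ← 71.67 -14.54 = 57.13 m/s
set_airspeed(28.1): V ← 28.1 m/s
final state: V = 28.1 m/s, rpm = 11377 → n = rpm/60 = 189.616667 rev/s
target J* = 0.6138; solve J* = V/(n·D) for n: n = V/(J*·D) = 28.1/(0.6138 × 0.865) = 52.925300 rev/s
rpm = 60·n = 3175.517999

rpm = 3175.52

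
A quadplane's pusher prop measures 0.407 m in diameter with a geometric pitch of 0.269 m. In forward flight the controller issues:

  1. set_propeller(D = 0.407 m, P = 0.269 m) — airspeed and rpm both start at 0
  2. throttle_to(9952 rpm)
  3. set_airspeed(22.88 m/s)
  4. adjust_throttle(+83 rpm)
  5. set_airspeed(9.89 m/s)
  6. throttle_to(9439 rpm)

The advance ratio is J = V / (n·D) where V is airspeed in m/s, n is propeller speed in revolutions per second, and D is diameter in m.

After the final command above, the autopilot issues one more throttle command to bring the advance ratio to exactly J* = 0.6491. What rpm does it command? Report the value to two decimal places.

set_propeller: D = 0.407 m, P = 0.269 m (p = P/D = 0.660934); state ← (V=0, rpm=0)
throttle_to(9952): rpm ← 9952
set_airspeed(22.88): V ← 22.88 m/s
adjust_throttle(+83): rpm ← 9952 +83 = 10035
set_airspeed(9.89): V ← 9.89 m/s
throttle_to(9439): rpm ← 9439
final state: V = 9.89 m/s, rpm = 9439 → n = rpm/60 = 157.316667 rev/s
target J* = 0.6491; solve J* = V/(n·D) for n: n = V/(J*·D) = 9.89/(0.6491 × 0.407) = 37.436072 rev/s
rpm = 60·n = 2246.164317

rpm = 2246.16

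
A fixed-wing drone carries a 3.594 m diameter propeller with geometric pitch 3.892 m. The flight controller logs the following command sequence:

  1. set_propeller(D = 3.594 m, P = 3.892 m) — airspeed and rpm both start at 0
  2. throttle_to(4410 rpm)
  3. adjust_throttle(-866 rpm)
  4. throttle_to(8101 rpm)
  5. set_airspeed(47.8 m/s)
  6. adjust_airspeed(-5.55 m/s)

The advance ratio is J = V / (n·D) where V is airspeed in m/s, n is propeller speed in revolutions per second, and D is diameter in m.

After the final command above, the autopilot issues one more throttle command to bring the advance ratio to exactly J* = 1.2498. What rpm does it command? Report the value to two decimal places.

rpm = 564.36

set_propeller: D = 3.594 m, P = 3.892 m (p = P/D = 1.082916); state ← (V=0, rpm=0)
throttle_to(4410): rpm ← 4410
adjust_throttle(-866): rpm ← 4410 -866 = 3544
throttle_to(8101): rpm ← 8101
set_airspeed(47.8): V ← 47.8 m/s
adjust_airspeed(-5.55): V ← 47.8 -5.55 = 42.25 m/s
final state: V = 42.25 m/s, rpm = 8101 → n = rpm/60 = 135.016667 rev/s
target J* = 1.2498; solve J* = V/(n·D) for n: n = V/(J*·D) = 42.25/(1.2498 × 3.594) = 9.406068 rev/s
rpm = 60·n = 564.364088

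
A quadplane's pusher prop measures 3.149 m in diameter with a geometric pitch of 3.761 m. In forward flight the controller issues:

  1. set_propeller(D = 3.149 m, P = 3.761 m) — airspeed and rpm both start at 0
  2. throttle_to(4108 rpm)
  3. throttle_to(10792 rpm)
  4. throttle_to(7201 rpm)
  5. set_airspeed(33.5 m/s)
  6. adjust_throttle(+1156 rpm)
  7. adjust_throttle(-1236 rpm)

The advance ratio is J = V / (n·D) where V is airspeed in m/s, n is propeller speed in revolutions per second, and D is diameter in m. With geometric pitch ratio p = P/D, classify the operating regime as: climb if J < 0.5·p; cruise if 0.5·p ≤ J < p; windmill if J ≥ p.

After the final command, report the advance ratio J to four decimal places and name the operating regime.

set_propeller: D = 3.149 m, P = 3.761 m (p = P/D = 1.194347); state ← (V=0, rpm=0)
throttle_to(4108): rpm ← 4108
throttle_to(10792): rpm ← 10792
throttle_to(7201): rpm ← 7201
set_airspeed(33.5): V ← 33.5 m/s
adjust_throttle(+1156): rpm ← 7201 +1156 = 8357
adjust_throttle(-1236): rpm ← 8357 -1236 = 7121
final state: V = 33.5 m/s, rpm = 7121 → n = rpm/60 = 118.683333 rev/s
J = V / (n·D) = 33.5 / (118.683333 × 3.149) = 0.089636
regime bands: climb J<0.5972 | cruise [0.5972, 1.1943) | windmill J≥1.1943
J = 0.0896 → climb

J = 0.0896, regime = climb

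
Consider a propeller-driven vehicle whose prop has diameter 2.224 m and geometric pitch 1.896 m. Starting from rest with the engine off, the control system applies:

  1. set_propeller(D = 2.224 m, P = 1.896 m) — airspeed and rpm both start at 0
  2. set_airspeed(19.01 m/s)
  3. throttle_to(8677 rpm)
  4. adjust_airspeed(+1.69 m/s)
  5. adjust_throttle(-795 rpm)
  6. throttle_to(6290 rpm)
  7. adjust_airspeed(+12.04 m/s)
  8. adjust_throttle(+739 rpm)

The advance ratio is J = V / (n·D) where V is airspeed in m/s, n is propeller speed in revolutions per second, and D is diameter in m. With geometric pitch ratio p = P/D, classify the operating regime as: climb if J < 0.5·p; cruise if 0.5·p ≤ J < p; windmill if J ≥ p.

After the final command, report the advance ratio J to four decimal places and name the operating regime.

J = 0.1257, regime = climb

set_propeller: D = 2.224 m, P = 1.896 m (p = P/D = 0.852518); state ← (V=0, rpm=0)
set_airspeed(19.01): V ← 19.01 m/s
throttle_to(8677): rpm ← 8677
adjust_airspeed(+1.69): V ← 19.01 +1.69 = 20.7 m/s
adjust_throttle(-795): rpm ← 8677 -795 = 7882
throttle_to(6290): rpm ← 6290
adjust_airspeed(+12.04): V ← 20.7 +12.04 = 32.74 m/s
adjust_throttle(+739): rpm ← 6290 +739 = 7029
final state: V = 32.74 m/s, rpm = 7029 → n = rpm/60 = 117.150000 rev/s
J = V / (n·D) = 32.74 / (117.150000 × 2.224) = 0.125661
regime bands: climb J<0.4263 | cruise [0.4263, 0.8525) | windmill J≥0.8525
J = 0.1257 → climb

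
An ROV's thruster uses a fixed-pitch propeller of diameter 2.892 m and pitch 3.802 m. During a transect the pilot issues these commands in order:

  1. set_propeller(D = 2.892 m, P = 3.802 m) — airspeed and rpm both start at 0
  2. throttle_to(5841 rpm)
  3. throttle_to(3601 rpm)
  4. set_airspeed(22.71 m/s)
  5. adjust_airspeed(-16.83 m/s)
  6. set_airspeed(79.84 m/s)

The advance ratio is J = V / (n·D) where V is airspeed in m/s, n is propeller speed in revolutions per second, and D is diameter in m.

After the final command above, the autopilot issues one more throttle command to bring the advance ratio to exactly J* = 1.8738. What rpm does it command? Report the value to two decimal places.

rpm = 884.00

set_propeller: D = 2.892 m, P = 3.802 m (p = P/D = 1.314661); state ← (V=0, rpm=0)
throttle_to(5841): rpm ← 5841
throttle_to(3601): rpm ← 3601
set_airspeed(22.71): V ← 22.71 m/s
adjust_airspeed(-16.83): V ← 22.71 -16.83 = 5.88 m/s
set_airspeed(79.84): V ← 79.84 m/s
final state: V = 79.84 m/s, rpm = 3601 → n = rpm/60 = 60.016667 rev/s
target J* = 1.8738; solve J* = V/(n·D) for n: n = V/(J*·D) = 79.84/(1.8738 × 2.892) = 14.733265 rev/s
rpm = 60·n = 883.995910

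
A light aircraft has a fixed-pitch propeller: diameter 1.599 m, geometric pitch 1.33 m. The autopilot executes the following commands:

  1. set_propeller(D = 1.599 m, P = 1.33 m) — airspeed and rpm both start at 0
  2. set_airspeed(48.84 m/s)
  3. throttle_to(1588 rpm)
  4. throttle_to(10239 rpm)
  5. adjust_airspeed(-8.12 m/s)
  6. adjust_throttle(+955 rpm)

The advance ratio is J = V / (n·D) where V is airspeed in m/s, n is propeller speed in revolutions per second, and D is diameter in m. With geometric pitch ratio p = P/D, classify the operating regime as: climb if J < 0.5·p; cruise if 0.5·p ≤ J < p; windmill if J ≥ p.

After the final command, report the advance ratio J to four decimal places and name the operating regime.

J = 0.1365, regime = climb

set_propeller: D = 1.599 m, P = 1.33 m (p = P/D = 0.831770); state ← (V=0, rpm=0)
set_airspeed(48.84): V ← 48.84 m/s
throttle_to(1588): rpm ← 1588
throttle_to(10239): rpm ← 10239
adjust_airspeed(-8.12): V ← 48.84 -8.12 = 40.72 m/s
adjust_throttle(+955): rpm ← 10239 +955 = 11194
final state: V = 40.72 m/s, rpm = 11194 → n = rpm/60 = 186.566667 rev/s
J = V / (n·D) = 40.72 / (186.566667 × 1.599) = 0.136498
regime bands: climb J<0.4159 | cruise [0.4159, 0.8318) | windmill J≥0.8318
J = 0.1365 → climb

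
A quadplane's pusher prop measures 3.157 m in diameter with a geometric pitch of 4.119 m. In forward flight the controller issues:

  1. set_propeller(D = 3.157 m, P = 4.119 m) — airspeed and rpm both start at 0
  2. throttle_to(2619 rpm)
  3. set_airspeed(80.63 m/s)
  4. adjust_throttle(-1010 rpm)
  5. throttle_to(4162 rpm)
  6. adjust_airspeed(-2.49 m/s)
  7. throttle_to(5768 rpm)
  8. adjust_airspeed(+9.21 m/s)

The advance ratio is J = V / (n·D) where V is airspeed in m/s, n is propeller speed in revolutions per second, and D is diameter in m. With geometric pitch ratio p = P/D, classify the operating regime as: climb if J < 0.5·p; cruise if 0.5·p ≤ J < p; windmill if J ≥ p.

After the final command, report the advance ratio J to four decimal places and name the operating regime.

set_propeller: D = 3.157 m, P = 4.119 m (p = P/D = 1.304720); state ← (V=0, rpm=0)
throttle_to(2619): rpm ← 2619
set_airspeed(80.63): V ← 80.63 m/s
adjust_throttle(-1010): rpm ← 2619 -1010 = 1609
throttle_to(4162): rpm ← 4162
adjust_airspeed(-2.49): V ← 80.63 -2.49 = 78.14 m/s
throttle_to(5768): rpm ← 5768
adjust_airspeed(+9.21): V ← 78.14 +9.21 = 87.35 m/s
final state: V = 87.35 m/s, rpm = 5768 → n = rpm/60 = 96.133333 rev/s
J = V / (n·D) = 87.35 / (96.133333 × 3.157) = 0.287816
regime bands: climb J<0.6524 | cruise [0.6524, 1.3047) | windmill J≥1.3047
J = 0.2878 → climb

J = 0.2878, regime = climb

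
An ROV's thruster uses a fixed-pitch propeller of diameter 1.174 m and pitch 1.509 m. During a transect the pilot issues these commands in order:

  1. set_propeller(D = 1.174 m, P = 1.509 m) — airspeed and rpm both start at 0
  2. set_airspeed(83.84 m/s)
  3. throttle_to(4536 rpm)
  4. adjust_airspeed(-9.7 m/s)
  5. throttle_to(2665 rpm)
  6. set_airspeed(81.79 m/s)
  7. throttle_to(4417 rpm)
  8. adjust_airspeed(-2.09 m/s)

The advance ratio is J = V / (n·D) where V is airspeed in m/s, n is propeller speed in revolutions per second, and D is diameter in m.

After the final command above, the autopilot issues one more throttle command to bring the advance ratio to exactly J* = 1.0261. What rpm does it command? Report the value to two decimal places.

set_propeller: D = 1.174 m, P = 1.509 m (p = P/D = 1.285349); state ← (V=0, rpm=0)
set_airspeed(83.84): V ← 83.84 m/s
throttle_to(4536): rpm ← 4536
adjust_airspeed(-9.7): V ← 83.84 -9.7 = 74.14 m/s
throttle_to(2665): rpm ← 2665
set_airspeed(81.79): V ← 81.79 m/s
throttle_to(4417): rpm ← 4417
adjust_airspeed(-2.09): V ← 81.79 -2.09 = 79.7 m/s
final state: V = 79.7 m/s, rpm = 4417 → n = rpm/60 = 73.616667 rev/s
target J* = 1.0261; solve J* = V/(n·D) for n: n = V/(J*·D) = 79.7/(1.0261 × 1.174) = 66.160768 rev/s
rpm = 60·n = 3969.646071

rpm = 3969.65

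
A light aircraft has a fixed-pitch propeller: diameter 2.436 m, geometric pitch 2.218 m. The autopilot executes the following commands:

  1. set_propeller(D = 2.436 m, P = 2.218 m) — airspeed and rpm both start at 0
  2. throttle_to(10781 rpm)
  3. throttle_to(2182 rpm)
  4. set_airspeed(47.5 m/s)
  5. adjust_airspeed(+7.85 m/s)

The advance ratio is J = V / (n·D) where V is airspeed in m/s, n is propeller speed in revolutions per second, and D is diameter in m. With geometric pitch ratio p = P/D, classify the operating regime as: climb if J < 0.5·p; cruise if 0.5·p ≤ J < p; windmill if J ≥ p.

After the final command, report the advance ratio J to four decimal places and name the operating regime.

set_propeller: D = 2.436 m, P = 2.218 m (p = P/D = 0.910509); state ← (V=0, rpm=0)
throttle_to(10781): rpm ← 10781
throttle_to(2182): rpm ← 2182
set_airspeed(47.5): V ← 47.5 m/s
adjust_airspeed(+7.85): V ← 47.5 +7.85 = 55.35 m/s
final state: V = 55.35 m/s, rpm = 2182 → n = rpm/60 = 36.366667 rev/s
J = V / (n·D) = 55.35 / (36.366667 × 2.436) = 0.624794
regime bands: climb J<0.4553 | cruise [0.4553, 0.9105) | windmill J≥0.9105
J = 0.6248 → cruise

J = 0.6248, regime = cruise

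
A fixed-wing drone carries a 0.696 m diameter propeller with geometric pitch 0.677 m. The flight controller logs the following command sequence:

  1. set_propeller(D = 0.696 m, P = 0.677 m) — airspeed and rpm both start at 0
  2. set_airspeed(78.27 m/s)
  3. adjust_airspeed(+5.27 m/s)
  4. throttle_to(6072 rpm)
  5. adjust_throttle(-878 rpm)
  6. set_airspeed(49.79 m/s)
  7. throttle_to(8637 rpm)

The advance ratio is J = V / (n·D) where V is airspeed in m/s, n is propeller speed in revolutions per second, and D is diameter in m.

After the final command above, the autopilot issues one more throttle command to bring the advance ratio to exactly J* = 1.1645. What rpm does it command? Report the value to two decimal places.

rpm = 3685.91

set_propeller: D = 0.696 m, P = 0.677 m (p = P/D = 0.972701); state ← (V=0, rpm=0)
set_airspeed(78.27): V ← 78.27 m/s
adjust_airspeed(+5.27): V ← 78.27 +5.27 = 83.54 m/s
throttle_to(6072): rpm ← 6072
adjust_throttle(-878): rpm ← 6072 -878 = 5194
set_airspeed(49.79): V ← 49.79 m/s
throttle_to(8637): rpm ← 8637
final state: V = 49.79 m/s, rpm = 8637 → n = rpm/60 = 143.950000 rev/s
target J* = 1.1645; solve J* = V/(n·D) for n: n = V/(J*·D) = 49.79/(1.1645 × 0.696) = 61.431822 rev/s
rpm = 60·n = 3685.909300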